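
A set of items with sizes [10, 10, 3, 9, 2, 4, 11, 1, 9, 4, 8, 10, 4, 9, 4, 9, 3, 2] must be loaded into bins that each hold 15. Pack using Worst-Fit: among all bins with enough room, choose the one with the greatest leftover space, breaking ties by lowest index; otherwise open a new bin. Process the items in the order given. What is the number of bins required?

10 → bin 1 (remaining 5)
10 → bin 2 (remaining 5)
3 → bin 1 (remaining 2)
9 → bin 3 (remaining 6)
2 → bin 3 (remaining 4)
4 → bin 2 (remaining 1)
11 → bin 4 (remaining 4)
1 → bin 3 (remaining 3)
9 → bin 5 (remaining 6)
4 → bin 5 (remaining 2)
8 → bin 6 (remaining 7)
10 → bin 7 (remaining 5)
4 → bin 6 (remaining 3)
9 → bin 8 (remaining 6)
4 → bin 8 (remaining 2)
9 → bin 9 (remaining 6)
3 → bin 9 (remaining 3)
2 → bin 7 (remaining 3)
Final bins: [10,3] [10,4] [9,2,1] [11] [9,4] [8,4] [10,2] [9,4] [9,3].

9 bins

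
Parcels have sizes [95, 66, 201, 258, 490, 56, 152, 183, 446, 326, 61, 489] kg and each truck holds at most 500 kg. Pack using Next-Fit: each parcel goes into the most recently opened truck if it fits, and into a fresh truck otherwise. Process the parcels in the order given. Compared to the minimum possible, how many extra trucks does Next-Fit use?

1

Next-Fit: [95,66,201] [258] [490] [56,152,183] [446] [326,61] [489] → 7 trucks.
Total size 2823 kg; any packing needs at least ⌈2823/500⌉ = 6 trucks.
An optimal packing achieves that bound: [490] [489] [446] [326,152] [258,201] [183,95,66,61,56] → 6 trucks.
Excess: 7 − 6 = 1.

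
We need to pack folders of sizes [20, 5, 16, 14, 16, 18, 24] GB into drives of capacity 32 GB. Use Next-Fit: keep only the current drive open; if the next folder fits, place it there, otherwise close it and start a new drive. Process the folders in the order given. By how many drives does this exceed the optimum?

Next-Fit: [20,5] [16,14] [16] [18] [24] → 5 drives.
Total size 113 GB; any packing needs at least ⌈113/32⌉ = 4 drives.
An optimal packing achieves that bound: [24,5] [20] [18,14] [16,16] → 4 drives.
Excess: 5 − 4 = 1.

1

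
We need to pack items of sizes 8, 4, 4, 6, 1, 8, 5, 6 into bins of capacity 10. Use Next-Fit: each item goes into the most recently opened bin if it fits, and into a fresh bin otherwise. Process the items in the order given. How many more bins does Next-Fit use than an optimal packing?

Next-Fit: [8] [4,4] [6,1] [8] [5] [6] → 6 bins.
Total size 42; any packing needs at least ⌈42/10⌉ = 5 bins.
An optimal packing achieves that bound: [8,1] [8] [6,4] [6,4] [5] → 5 bins.
Excess: 6 − 5 = 1.

1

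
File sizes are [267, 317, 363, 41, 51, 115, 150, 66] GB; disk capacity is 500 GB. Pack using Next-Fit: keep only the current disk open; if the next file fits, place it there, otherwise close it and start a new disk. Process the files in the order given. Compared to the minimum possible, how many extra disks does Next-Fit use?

1

Next-Fit: [267] [317] [363,41,51] [115,150,66] → 4 disks.
Total size 1370 GB; any packing needs at least ⌈1370/500⌉ = 3 disks.
An optimal packing achieves that bound: [363,115] [317,150] [267,66,51,41] → 3 disks.
Excess: 4 − 3 = 1.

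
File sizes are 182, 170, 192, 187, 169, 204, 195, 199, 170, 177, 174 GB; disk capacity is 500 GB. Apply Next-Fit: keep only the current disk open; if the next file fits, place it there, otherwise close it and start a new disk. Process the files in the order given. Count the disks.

6

Put 182 GB in disk 1; 318 GB remain.
Put 170 GB in disk 1; 148 GB remain.
Put 192 GB in disk 2; 308 GB remain.
Put 187 GB in disk 2; 121 GB remain.
Put 169 GB in disk 3; 331 GB remain.
Put 204 GB in disk 3; 127 GB remain.
Put 195 GB in disk 4; 305 GB remain.
Put 199 GB in disk 4; 106 GB remain.
Put 170 GB in disk 5; 330 GB remain.
Put 177 GB in disk 5; 153 GB remain.
Put 174 GB in disk 6; 326 GB remain.
Final disks: [182,170] [192,187] [169,204] [195,199] [170,177] [174].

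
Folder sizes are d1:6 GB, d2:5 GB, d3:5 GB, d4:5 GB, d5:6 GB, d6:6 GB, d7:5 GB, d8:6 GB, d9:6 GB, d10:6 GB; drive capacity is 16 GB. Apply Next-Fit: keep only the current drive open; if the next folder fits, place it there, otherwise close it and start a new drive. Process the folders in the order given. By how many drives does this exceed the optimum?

Next-Fit: [6,5,5] [5,6] [6,5] [6,6] [6] → 5 drives.
Total size 56 GB; any packing needs at least ⌈56/16⌉ = 4 drives.
An optimal packing achieves that bound: [6,6] [6,6] [6,5,5] [6,5,5] → 4 drives.
Excess: 5 − 4 = 1.

1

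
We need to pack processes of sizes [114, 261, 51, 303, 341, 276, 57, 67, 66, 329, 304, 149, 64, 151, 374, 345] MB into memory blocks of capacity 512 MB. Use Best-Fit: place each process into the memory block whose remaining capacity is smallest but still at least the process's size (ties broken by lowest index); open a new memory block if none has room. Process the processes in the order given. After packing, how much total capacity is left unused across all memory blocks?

114 MB → memory block 1 (remaining 398 MB)
261 MB → memory block 1 (remaining 137 MB)
51 MB → memory block 1 (remaining 86 MB)
303 MB → memory block 2 (remaining 209 MB)
341 MB → memory block 3 (remaining 171 MB)
276 MB → memory block 4 (remaining 236 MB)
57 MB → memory block 1 (remaining 29 MB)
67 MB → memory block 3 (remaining 104 MB)
66 MB → memory block 3 (remaining 38 MB)
329 MB → memory block 5 (remaining 183 MB)
304 MB → memory block 6 (remaining 208 MB)
149 MB → memory block 5 (remaining 34 MB)
64 MB → memory block 6 (remaining 144 MB)
151 MB → memory block 2 (remaining 58 MB)
374 MB → memory block 7 (remaining 138 MB)
345 MB → memory block 8 (remaining 167 MB)
8 memory blocks × 512 MB = 4096 MB; used 3252 MB; unused 844 MB.

844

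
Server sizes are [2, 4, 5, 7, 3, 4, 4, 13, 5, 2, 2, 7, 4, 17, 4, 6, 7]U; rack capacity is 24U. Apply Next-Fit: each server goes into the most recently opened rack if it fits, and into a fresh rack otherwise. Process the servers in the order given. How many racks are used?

2U → rack 1 (remaining 22U)
4U → rack 1 (remaining 18U)
5U → rack 1 (remaining 13U)
7U → rack 1 (remaining 6U)
3U → rack 1 (remaining 3U)
4U → rack 2 (remaining 20U)
4U → rack 2 (remaining 16U)
13U → rack 2 (remaining 3U)
5U → rack 3 (remaining 19U)
2U → rack 3 (remaining 17U)
2U → rack 3 (remaining 15U)
7U → rack 3 (remaining 8U)
4U → rack 3 (remaining 4U)
17U → rack 4 (remaining 7U)
4U → rack 4 (remaining 3U)
6U → rack 5 (remaining 18U)
7U → rack 5 (remaining 11U)

5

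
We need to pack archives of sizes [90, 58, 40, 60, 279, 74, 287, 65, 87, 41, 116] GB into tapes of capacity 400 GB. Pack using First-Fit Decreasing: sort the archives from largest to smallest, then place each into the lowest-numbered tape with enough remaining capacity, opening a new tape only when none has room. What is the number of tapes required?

4 tapes

Sorted descending: 287, 279, 116, 90, 87, 74, 65, 60, 58, 41, 40.
tape 1: place 287 GB, 113 GB left
tape 2: place 279 GB, 121 GB left
tape 2: place 116 GB, 5 GB left
tape 1: place 90 GB, 23 GB left
tape 3: place 87 GB, 313 GB left
tape 3: place 74 GB, 239 GB left
tape 3: place 65 GB, 174 GB left
tape 3: place 60 GB, 114 GB left
tape 3: place 58 GB, 56 GB left
tape 3: place 41 GB, 15 GB left
tape 4: place 40 GB, 360 GB left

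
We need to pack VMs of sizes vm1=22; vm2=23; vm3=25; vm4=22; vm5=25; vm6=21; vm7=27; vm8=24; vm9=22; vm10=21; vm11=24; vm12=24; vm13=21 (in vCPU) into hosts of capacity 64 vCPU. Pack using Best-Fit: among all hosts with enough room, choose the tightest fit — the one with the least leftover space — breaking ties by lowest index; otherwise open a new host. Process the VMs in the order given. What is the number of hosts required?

6

Put vm1 (22 vCPU) in host 1; 42 vCPU remain.
Put vm2 (23 vCPU) in host 1; 19 vCPU remain.
Put vm3 (25 vCPU) in host 2; 39 vCPU remain.
Put vm4 (22 vCPU) in host 2; 17 vCPU remain.
Put vm5 (25 vCPU) in host 3; 39 vCPU remain.
Put vm6 (21 vCPU) in host 3; 18 vCPU remain.
Put vm7 (27 vCPU) in host 4; 37 vCPU remain.
Put vm8 (24 vCPU) in host 4; 13 vCPU remain.
Put vm9 (22 vCPU) in host 5; 42 vCPU remain.
Put vm10 (21 vCPU) in host 5; 21 vCPU remain.
Put vm11 (24 vCPU) in host 6; 40 vCPU remain.
Put vm12 (24 vCPU) in host 6; 16 vCPU remain.
Put vm13 (21 vCPU) in host 5; 0 vCPU remain.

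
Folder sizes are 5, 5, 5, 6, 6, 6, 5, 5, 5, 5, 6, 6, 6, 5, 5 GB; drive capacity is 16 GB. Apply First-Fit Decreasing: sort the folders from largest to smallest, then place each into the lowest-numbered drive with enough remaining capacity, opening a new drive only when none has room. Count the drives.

Sorted descending: 6, 6, 6, 6, 6, 6, 5, 5, 5, 5, 5, 5, 5, 5, 5.
Put 6 GB in drive 1; 10 GB remain.
Put 6 GB in drive 1; 4 GB remain.
Put 6 GB in drive 2; 10 GB remain.
Put 6 GB in drive 2; 4 GB remain.
Put 6 GB in drive 3; 10 GB remain.
Put 6 GB in drive 3; 4 GB remain.
Put 5 GB in drive 4; 11 GB remain.
Put 5 GB in drive 4; 6 GB remain.
Put 5 GB in drive 4; 1 GB remain.
Put 5 GB in drive 5; 11 GB remain.
Put 5 GB in drive 5; 6 GB remain.
Put 5 GB in drive 5; 1 GB remain.
Put 5 GB in drive 6; 11 GB remain.
Put 5 GB in drive 6; 6 GB remain.
Put 5 GB in drive 6; 1 GB remain.
Final drives: [6,6] [6,6] [6,6] [5,5,5] [5,5,5] [5,5,5].

6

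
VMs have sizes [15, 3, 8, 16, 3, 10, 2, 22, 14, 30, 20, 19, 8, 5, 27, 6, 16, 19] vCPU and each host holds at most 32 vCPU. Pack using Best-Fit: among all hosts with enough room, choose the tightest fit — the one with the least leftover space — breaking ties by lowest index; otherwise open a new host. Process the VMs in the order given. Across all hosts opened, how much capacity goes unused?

host 1: place 15 vCPU, 17 vCPU left
host 1: place 3 vCPU, 14 vCPU left
host 1: place 8 vCPU, 6 vCPU left
host 2: place 16 vCPU, 16 vCPU left
host 1: place 3 vCPU, 3 vCPU left
host 2: place 10 vCPU, 6 vCPU left
host 1: place 2 vCPU, 1 vCPU left
host 3: place 22 vCPU, 10 vCPU left
host 4: place 14 vCPU, 18 vCPU left
host 5: place 30 vCPU, 2 vCPU left
host 6: place 20 vCPU, 12 vCPU left
host 7: place 19 vCPU, 13 vCPU left
host 3: place 8 vCPU, 2 vCPU left
host 2: place 5 vCPU, 1 vCPU left
host 8: place 27 vCPU, 5 vCPU left
host 6: place 6 vCPU, 6 vCPU left
host 4: place 16 vCPU, 2 vCPU left
host 9: place 19 vCPU, 13 vCPU left
9 hosts × 32 vCPU = 288 vCPU; used 243 vCPU; unused 45 vCPU.

45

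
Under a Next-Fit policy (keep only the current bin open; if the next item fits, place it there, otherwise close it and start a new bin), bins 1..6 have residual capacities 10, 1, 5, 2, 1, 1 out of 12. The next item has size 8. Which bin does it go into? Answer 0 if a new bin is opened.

Next-Fit only looks at bin 6, which has 1 free.
8 does not fit, so a new bin is opened.

0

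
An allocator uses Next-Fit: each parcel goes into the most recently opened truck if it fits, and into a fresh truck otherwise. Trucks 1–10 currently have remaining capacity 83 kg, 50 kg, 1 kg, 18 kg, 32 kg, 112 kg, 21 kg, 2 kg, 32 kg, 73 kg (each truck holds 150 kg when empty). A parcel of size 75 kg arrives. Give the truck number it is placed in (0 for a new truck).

Next-Fit only looks at truck 10, which has 73 kg free.
75 kg does not fit, so a new truck is opened.

0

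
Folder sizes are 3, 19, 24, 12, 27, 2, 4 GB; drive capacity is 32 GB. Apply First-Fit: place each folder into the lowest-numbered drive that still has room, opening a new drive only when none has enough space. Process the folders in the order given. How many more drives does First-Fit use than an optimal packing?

1

First-Fit: [3,19,2,4] [24] [12] [27] → 4 drives.
Total size 91 GB; any packing needs at least ⌈91/32⌉ = 3 drives.
An optimal packing achieves that bound: [27,4] [24,3,2] [19,12] → 3 drives.
Excess: 4 − 3 = 1.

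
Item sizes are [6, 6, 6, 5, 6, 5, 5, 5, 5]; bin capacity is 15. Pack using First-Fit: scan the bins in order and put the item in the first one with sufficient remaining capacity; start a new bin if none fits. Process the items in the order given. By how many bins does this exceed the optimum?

0

First-Fit: [6,6] [6,5] [6,5] [5,5,5] → 4 bins.
Total size 49; any packing needs at least ⌈49/15⌉ = 4 bins.
So 4 is already optimal.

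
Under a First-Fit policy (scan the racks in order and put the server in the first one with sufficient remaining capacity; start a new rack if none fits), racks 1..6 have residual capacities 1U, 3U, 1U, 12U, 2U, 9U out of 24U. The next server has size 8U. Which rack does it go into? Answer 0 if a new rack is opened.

Racks with room: rack 4 (12U), rack 6 (9U).
The first with room is rack 4.

4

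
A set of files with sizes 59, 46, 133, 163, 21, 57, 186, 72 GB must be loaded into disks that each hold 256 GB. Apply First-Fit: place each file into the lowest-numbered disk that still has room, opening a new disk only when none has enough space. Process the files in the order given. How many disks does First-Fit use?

Put 59 GB in disk 1; 197 GB remain.
Put 46 GB in disk 1; 151 GB remain.
Put 133 GB in disk 1; 18 GB remain.
Put 163 GB in disk 2; 93 GB remain.
Put 21 GB in disk 2; 72 GB remain.
Put 57 GB in disk 2; 15 GB remain.
Put 186 GB in disk 3; 70 GB remain.
Put 72 GB in disk 4; 184 GB remain.

4 disks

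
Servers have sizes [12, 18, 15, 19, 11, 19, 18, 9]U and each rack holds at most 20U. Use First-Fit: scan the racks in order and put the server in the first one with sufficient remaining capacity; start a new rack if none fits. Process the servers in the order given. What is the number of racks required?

7 racks

rack 1: place 12U, 8U left
rack 2: place 18U, 2U left
rack 3: place 15U, 5U left
rack 4: place 19U, 1U left
rack 5: place 11U, 9U left
rack 6: place 19U, 1U left
rack 7: place 18U, 2U left
rack 5: place 9U, 0U left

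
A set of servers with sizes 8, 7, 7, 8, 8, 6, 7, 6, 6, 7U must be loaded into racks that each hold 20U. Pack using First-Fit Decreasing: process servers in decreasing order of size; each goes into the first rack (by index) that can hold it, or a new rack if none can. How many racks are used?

4 racks

Sorted descending: 8, 8, 8, 7, 7, 7, 7, 6, 6, 6.
Put 8U in rack 1; 12U remain.
Put 8U in rack 1; 4U remain.
Put 8U in rack 2; 12U remain.
Put 7U in rack 2; 5U remain.
Put 7U in rack 3; 13U remain.
Put 7U in rack 3; 6U remain.
Put 7U in rack 4; 13U remain.
Put 6U in rack 3; 0U remain.
Put 6U in rack 4; 7U remain.
Put 6U in rack 4; 1U remain.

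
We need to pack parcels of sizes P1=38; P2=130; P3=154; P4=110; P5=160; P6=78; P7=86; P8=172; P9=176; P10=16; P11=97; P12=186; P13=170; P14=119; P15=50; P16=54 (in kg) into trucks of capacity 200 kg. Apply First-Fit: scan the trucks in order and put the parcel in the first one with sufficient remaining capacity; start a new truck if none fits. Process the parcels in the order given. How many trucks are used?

11

P1 (38 kg) → truck 1 (remaining 162 kg)
P2 (130 kg) → truck 1 (remaining 32 kg)
P3 (154 kg) → truck 2 (remaining 46 kg)
P4 (110 kg) → truck 3 (remaining 90 kg)
P5 (160 kg) → truck 4 (remaining 40 kg)
P6 (78 kg) → truck 3 (remaining 12 kg)
P7 (86 kg) → truck 5 (remaining 114 kg)
P8 (172 kg) → truck 6 (remaining 28 kg)
P9 (176 kg) → truck 7 (remaining 24 kg)
P10 (16 kg) → truck 1 (remaining 16 kg)
P11 (97 kg) → truck 5 (remaining 17 kg)
P12 (186 kg) → truck 8 (remaining 14 kg)
P13 (170 kg) → truck 9 (remaining 30 kg)
P14 (119 kg) → truck 10 (remaining 81 kg)
P15 (50 kg) → truck 10 (remaining 31 kg)
P16 (54 kg) → truck 11 (remaining 146 kg)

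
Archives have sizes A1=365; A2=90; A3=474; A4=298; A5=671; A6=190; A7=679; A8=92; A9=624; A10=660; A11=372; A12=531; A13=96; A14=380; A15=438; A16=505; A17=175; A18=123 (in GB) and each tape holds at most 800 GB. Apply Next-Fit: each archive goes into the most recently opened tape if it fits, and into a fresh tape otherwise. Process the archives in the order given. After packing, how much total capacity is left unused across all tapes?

3637

A1 (365 GB) → tape 1 (remaining 435 GB)
A2 (90 GB) → tape 1 (remaining 345 GB)
A3 (474 GB) → tape 2 (remaining 326 GB)
A4 (298 GB) → tape 2 (remaining 28 GB)
A5 (671 GB) → tape 3 (remaining 129 GB)
A6 (190 GB) → tape 4 (remaining 610 GB)
A7 (679 GB) → tape 5 (remaining 121 GB)
A8 (92 GB) → tape 5 (remaining 29 GB)
A9 (624 GB) → tape 6 (remaining 176 GB)
A10 (660 GB) → tape 7 (remaining 140 GB)
A11 (372 GB) → tape 8 (remaining 428 GB)
A12 (531 GB) → tape 9 (remaining 269 GB)
A13 (96 GB) → tape 9 (remaining 173 GB)
A14 (380 GB) → tape 10 (remaining 420 GB)
A15 (438 GB) → tape 11 (remaining 362 GB)
A16 (505 GB) → tape 12 (remaining 295 GB)
A17 (175 GB) → tape 12 (remaining 120 GB)
A18 (123 GB) → tape 13 (remaining 677 GB)
13 tapes × 800 GB = 10400 GB; used 6763 GB; unused 3637 GB.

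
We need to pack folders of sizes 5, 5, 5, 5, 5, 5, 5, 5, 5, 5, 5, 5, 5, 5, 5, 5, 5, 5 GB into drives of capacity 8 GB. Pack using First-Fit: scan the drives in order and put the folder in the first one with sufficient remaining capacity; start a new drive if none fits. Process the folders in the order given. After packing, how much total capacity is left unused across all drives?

54

drive 1: place 5 GB, 3 GB left
drive 2: place 5 GB, 3 GB left
drive 3: place 5 GB, 3 GB left
drive 4: place 5 GB, 3 GB left
drive 5: place 5 GB, 3 GB left
drive 6: place 5 GB, 3 GB left
drive 7: place 5 GB, 3 GB left
drive 8: place 5 GB, 3 GB left
drive 9: place 5 GB, 3 GB left
drive 10: place 5 GB, 3 GB left
drive 11: place 5 GB, 3 GB left
drive 12: place 5 GB, 3 GB left
drive 13: place 5 GB, 3 GB left
drive 14: place 5 GB, 3 GB left
drive 15: place 5 GB, 3 GB left
drive 16: place 5 GB, 3 GB left
drive 17: place 5 GB, 3 GB left
drive 18: place 5 GB, 3 GB left
18 drives × 8 GB = 144 GB; used 90 GB; unused 54 GB.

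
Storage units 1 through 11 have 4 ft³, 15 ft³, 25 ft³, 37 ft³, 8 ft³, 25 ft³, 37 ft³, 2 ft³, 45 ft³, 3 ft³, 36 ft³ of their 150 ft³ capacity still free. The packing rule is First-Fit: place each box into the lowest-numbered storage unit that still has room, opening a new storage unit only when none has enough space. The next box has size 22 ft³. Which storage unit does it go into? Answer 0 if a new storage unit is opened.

3

Storage units with room: storage unit 3 (25 ft³), storage unit 4 (37 ft³), storage unit 6 (25 ft³), storage unit 7 (37 ft³), storage unit 9 (45 ft³), storage unit 11 (36 ft³).
The first with room is storage unit 3.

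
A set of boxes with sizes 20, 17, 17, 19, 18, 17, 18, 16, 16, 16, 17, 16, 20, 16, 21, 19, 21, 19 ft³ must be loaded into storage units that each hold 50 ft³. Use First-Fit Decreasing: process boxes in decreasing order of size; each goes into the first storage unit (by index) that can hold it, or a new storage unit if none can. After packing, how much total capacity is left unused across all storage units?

Sorted descending: 21, 21, 20, 20, 19, 19, 19, 18, 18, 17, 17, 17, 17, 16, 16, 16, 16, 16.
storage unit 1: place 21 ft³, 29 ft³ left
storage unit 1: place 21 ft³, 8 ft³ left
storage unit 2: place 20 ft³, 30 ft³ left
storage unit 2: place 20 ft³, 10 ft³ left
storage unit 3: place 19 ft³, 31 ft³ left
storage unit 3: place 19 ft³, 12 ft³ left
storage unit 4: place 19 ft³, 31 ft³ left
storage unit 4: place 18 ft³, 13 ft³ left
storage unit 5: place 18 ft³, 32 ft³ left
storage unit 5: place 17 ft³, 15 ft³ left
storage unit 6: place 17 ft³, 33 ft³ left
storage unit 6: place 17 ft³, 16 ft³ left
storage unit 7: place 17 ft³, 33 ft³ left
storage unit 6: place 16 ft³, 0 ft³ left
storage unit 7: place 16 ft³, 17 ft³ left
storage unit 7: place 16 ft³, 1 ft³ left
storage unit 8: place 16 ft³, 34 ft³ left
storage unit 8: place 16 ft³, 18 ft³ left
8 storage units × 50 ft³ = 400 ft³; used 323 ft³; unused 77 ft³.

77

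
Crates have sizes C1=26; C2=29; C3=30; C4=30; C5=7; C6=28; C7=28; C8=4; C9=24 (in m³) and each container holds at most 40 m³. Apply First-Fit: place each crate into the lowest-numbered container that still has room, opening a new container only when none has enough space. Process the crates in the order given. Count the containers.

7 containers

container 1: place C1 (26 m³), 14 m³ left
container 2: place C2 (29 m³), 11 m³ left
container 3: place C3 (30 m³), 10 m³ left
container 4: place C4 (30 m³), 10 m³ left
container 1: place C5 (7 m³), 7 m³ left
container 5: place C6 (28 m³), 12 m³ left
container 6: place C7 (28 m³), 12 m³ left
container 1: place C8 (4 m³), 3 m³ left
container 7: place C9 (24 m³), 16 m³ left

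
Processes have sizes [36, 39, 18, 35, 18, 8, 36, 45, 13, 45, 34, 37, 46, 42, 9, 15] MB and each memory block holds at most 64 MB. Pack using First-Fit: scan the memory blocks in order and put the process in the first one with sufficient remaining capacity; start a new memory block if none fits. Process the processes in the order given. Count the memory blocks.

10

36 MB → memory block 1 (remaining 28 MB)
39 MB → memory block 2 (remaining 25 MB)
18 MB → memory block 1 (remaining 10 MB)
35 MB → memory block 3 (remaining 29 MB)
18 MB → memory block 2 (remaining 7 MB)
8 MB → memory block 1 (remaining 2 MB)
36 MB → memory block 4 (remaining 28 MB)
45 MB → memory block 5 (remaining 19 MB)
13 MB → memory block 3 (remaining 16 MB)
45 MB → memory block 6 (remaining 19 MB)
34 MB → memory block 7 (remaining 30 MB)
37 MB → memory block 8 (remaining 27 MB)
46 MB → memory block 9 (remaining 18 MB)
42 MB → memory block 10 (remaining 22 MB)
9 MB → memory block 3 (remaining 7 MB)
15 MB → memory block 4 (remaining 13 MB)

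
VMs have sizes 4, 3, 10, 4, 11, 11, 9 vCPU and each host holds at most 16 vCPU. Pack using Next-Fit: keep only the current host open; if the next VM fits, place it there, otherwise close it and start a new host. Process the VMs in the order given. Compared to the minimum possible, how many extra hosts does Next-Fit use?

Next-Fit: [4,3] [10,4] [11] [11] [9] → 5 hosts.
Total size 52 vCPU; any packing needs at least ⌈52/16⌉ = 4 hosts.
An optimal packing achieves that bound: [11,4] [11,4] [10,3] [9] → 4 hosts.
Excess: 5 − 4 = 1.

1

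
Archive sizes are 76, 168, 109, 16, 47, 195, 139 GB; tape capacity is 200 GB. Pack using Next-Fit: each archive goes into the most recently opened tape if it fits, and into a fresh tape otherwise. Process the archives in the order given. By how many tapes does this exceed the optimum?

1

Next-Fit: [76] [168] [109,16,47] [195] [139] → 5 tapes.
Total size 750 GB; any packing needs at least ⌈750/200⌉ = 4 tapes.
An optimal packing achieves that bound: [195] [168,16] [139,47] [109,76] → 4 tapes.
Excess: 5 − 4 = 1.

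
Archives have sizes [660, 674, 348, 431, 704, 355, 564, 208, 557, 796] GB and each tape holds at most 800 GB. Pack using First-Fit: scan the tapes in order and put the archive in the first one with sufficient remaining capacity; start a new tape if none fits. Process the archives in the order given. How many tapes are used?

Put 660 GB in tape 1; 140 GB remain.
Put 674 GB in tape 2; 126 GB remain.
Put 348 GB in tape 3; 452 GB remain.
Put 431 GB in tape 3; 21 GB remain.
Put 704 GB in tape 4; 96 GB remain.
Put 355 GB in tape 5; 445 GB remain.
Put 564 GB in tape 6; 236 GB remain.
Put 208 GB in tape 5; 237 GB remain.
Put 557 GB in tape 7; 243 GB remain.
Put 796 GB in tape 8; 4 GB remain.
Final tapes: [660] [674] [348,431] [704] [355,208] [564] [557] [796].

8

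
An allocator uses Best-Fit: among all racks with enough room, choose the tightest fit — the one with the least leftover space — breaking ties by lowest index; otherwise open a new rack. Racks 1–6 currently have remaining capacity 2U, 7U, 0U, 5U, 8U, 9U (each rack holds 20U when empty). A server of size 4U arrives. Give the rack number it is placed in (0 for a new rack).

Racks with room: rack 2 (7U), rack 4 (5U), rack 5 (8U), rack 6 (9U).
Tightest fit is rack 4 with 5U free.

4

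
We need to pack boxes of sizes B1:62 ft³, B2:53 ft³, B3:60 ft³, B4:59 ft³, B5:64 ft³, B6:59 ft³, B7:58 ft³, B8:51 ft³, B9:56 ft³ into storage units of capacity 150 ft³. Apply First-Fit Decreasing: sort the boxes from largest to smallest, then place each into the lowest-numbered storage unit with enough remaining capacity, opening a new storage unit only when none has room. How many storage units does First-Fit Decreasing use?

Sorted descending: 64, 62, 60, 59, 59, 58, 56, 53, 51.
Put 64 ft³ in storage unit 1; 86 ft³ remain.
Put 62 ft³ in storage unit 1; 24 ft³ remain.
Put 60 ft³ in storage unit 2; 90 ft³ remain.
Put 59 ft³ in storage unit 2; 31 ft³ remain.
Put 59 ft³ in storage unit 3; 91 ft³ remain.
Put 58 ft³ in storage unit 3; 33 ft³ remain.
Put 56 ft³ in storage unit 4; 94 ft³ remain.
Put 53 ft³ in storage unit 4; 41 ft³ remain.
Put 51 ft³ in storage unit 5; 99 ft³ remain.

5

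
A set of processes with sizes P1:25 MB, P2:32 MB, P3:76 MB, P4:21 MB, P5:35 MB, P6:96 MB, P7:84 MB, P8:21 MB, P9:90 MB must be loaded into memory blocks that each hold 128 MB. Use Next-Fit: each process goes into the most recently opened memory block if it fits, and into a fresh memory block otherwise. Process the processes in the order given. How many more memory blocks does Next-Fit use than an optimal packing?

2

Next-Fit: [25,32] [76,21] [35] [96] [84,21] [90] → 6 memory blocks.
Total size 480 MB; any packing needs at least ⌈480/128⌉ = 4 memory blocks.
An optimal packing achieves that bound: [96,32] [90,35] [84,25] [76,21,21] → 4 memory blocks.
Excess: 6 − 4 = 2.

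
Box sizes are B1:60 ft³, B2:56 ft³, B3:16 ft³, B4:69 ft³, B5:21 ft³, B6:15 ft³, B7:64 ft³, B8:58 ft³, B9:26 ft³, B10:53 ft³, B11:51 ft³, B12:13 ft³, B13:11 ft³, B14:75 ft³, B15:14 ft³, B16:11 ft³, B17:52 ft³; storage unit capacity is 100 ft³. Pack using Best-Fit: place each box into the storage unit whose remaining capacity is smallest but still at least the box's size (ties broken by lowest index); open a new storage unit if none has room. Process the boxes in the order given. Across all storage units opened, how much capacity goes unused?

235

B1 (60 ft³) → storage unit 1 (remaining 40 ft³)
B2 (56 ft³) → storage unit 2 (remaining 44 ft³)
B3 (16 ft³) → storage unit 1 (remaining 24 ft³)
B4 (69 ft³) → storage unit 3 (remaining 31 ft³)
B5 (21 ft³) → storage unit 1 (remaining 3 ft³)
B6 (15 ft³) → storage unit 3 (remaining 16 ft³)
B7 (64 ft³) → storage unit 4 (remaining 36 ft³)
B8 (58 ft³) → storage unit 5 (remaining 42 ft³)
B9 (26 ft³) → storage unit 4 (remaining 10 ft³)
B10 (53 ft³) → storage unit 6 (remaining 47 ft³)
B11 (51 ft³) → storage unit 7 (remaining 49 ft³)
B12 (13 ft³) → storage unit 3 (remaining 3 ft³)
B13 (11 ft³) → storage unit 5 (remaining 31 ft³)
B14 (75 ft³) → storage unit 8 (remaining 25 ft³)
B15 (14 ft³) → storage unit 8 (remaining 11 ft³)
B16 (11 ft³) → storage unit 8 (remaining 0 ft³)
B17 (52 ft³) → storage unit 9 (remaining 48 ft³)
9 storage units × 100 ft³ = 900 ft³; used 665 ft³; unused 235 ft³.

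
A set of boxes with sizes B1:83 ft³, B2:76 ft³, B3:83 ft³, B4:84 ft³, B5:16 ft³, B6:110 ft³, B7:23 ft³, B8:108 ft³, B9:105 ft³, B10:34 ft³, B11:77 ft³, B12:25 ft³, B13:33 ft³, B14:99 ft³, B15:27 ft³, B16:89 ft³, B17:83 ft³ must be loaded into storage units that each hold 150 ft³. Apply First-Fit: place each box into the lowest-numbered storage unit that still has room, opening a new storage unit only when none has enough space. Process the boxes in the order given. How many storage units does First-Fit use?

11

storage unit 1: place B1 (83 ft³), 67 ft³ left
storage unit 2: place B2 (76 ft³), 74 ft³ left
storage unit 3: place B3 (83 ft³), 67 ft³ left
storage unit 4: place B4 (84 ft³), 66 ft³ left
storage unit 1: place B5 (16 ft³), 51 ft³ left
storage unit 5: place B6 (110 ft³), 40 ft³ left
storage unit 1: place B7 (23 ft³), 28 ft³ left
storage unit 6: place B8 (108 ft³), 42 ft³ left
storage unit 7: place B9 (105 ft³), 45 ft³ left
storage unit 2: place B10 (34 ft³), 40 ft³ left
storage unit 8: place B11 (77 ft³), 73 ft³ left
storage unit 1: place B12 (25 ft³), 3 ft³ left
storage unit 2: place B13 (33 ft³), 7 ft³ left
storage unit 9: place B14 (99 ft³), 51 ft³ left
storage unit 3: place B15 (27 ft³), 40 ft³ left
storage unit 10: place B16 (89 ft³), 61 ft³ left
storage unit 11: place B17 (83 ft³), 67 ft³ left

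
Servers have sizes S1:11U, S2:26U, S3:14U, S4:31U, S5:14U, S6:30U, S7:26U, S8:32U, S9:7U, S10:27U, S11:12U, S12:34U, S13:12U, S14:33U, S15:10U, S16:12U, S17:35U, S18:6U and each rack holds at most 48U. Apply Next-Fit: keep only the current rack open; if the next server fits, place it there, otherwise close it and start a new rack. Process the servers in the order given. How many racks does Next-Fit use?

10 racks

rack 1: place S1 (11U), 37U left
rack 1: place S2 (26U), 11U left
rack 2: place S3 (14U), 34U left
rack 2: place S4 (31U), 3U left
rack 3: place S5 (14U), 34U left
rack 3: place S6 (30U), 4U left
rack 4: place S7 (26U), 22U left
rack 5: place S8 (32U), 16U left
rack 5: place S9 (7U), 9U left
rack 6: place S10 (27U), 21U left
rack 6: place S11 (12U), 9U left
rack 7: place S12 (34U), 14U left
rack 7: place S13 (12U), 2U left
rack 8: place S14 (33U), 15U left
rack 8: place S15 (10U), 5U left
rack 9: place S16 (12U), 36U left
rack 9: place S17 (35U), 1U left
rack 10: place S18 (6U), 42U left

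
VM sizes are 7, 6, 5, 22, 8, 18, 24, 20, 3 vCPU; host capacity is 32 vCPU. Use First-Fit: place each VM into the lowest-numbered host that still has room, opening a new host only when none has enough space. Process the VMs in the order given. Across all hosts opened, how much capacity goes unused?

47

host 1: place 7 vCPU, 25 vCPU left
host 1: place 6 vCPU, 19 vCPU left
host 1: place 5 vCPU, 14 vCPU left
host 2: place 22 vCPU, 10 vCPU left
host 1: place 8 vCPU, 6 vCPU left
host 3: place 18 vCPU, 14 vCPU left
host 4: place 24 vCPU, 8 vCPU left
host 5: place 20 vCPU, 12 vCPU left
host 1: place 3 vCPU, 3 vCPU left
5 hosts × 32 vCPU = 160 vCPU; used 113 vCPU; unused 47 vCPU.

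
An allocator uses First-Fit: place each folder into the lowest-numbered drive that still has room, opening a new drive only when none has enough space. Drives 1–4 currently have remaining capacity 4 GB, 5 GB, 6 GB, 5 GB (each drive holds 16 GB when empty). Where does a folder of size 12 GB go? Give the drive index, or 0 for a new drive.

No drive has ≥ 12 GB free, so a new drive is opened.

0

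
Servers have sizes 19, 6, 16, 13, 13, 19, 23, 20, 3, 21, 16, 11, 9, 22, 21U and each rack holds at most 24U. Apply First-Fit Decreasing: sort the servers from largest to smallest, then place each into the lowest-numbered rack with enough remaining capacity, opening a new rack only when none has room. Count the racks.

Sorted descending: 23, 22, 21, 21, 20, 19, 19, 16, 16, 13, 13, 11, 9, 6, 3.
Put 23U in rack 1; 1U remain.
Put 22U in rack 2; 2U remain.
Put 21U in rack 3; 3U remain.
Put 21U in rack 4; 3U remain.
Put 20U in rack 5; 4U remain.
Put 19U in rack 6; 5U remain.
Put 19U in rack 7; 5U remain.
Put 16U in rack 8; 8U remain.
Put 16U in rack 9; 8U remain.
Put 13U in rack 10; 11U remain.
Put 13U in rack 11; 11U remain.
Put 11U in rack 10; 0U remain.
Put 9U in rack 11; 2U remain.
Put 6U in rack 8; 2U remain.
Put 3U in rack 3; 0U remain.

11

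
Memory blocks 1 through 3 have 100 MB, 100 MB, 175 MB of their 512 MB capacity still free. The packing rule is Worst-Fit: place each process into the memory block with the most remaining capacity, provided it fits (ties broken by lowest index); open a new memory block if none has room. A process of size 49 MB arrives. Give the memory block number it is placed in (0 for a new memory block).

3

Memory blocks with room: memory block 1 (100 MB), memory block 2 (100 MB), memory block 3 (175 MB).
Most room is memory block 3 with 175 MB free.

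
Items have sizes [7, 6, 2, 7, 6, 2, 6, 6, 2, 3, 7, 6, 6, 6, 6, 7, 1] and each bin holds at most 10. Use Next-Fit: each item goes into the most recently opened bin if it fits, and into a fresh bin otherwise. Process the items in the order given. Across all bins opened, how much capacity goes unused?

7 → bin 1 (remaining 3)
6 → bin 2 (remaining 4)
2 → bin 2 (remaining 2)
7 → bin 3 (remaining 3)
6 → bin 4 (remaining 4)
2 → bin 4 (remaining 2)
6 → bin 5 (remaining 4)
6 → bin 6 (remaining 4)
2 → bin 6 (remaining 2)
3 → bin 7 (remaining 7)
7 → bin 7 (remaining 0)
6 → bin 8 (remaining 4)
6 → bin 9 (remaining 4)
6 → bin 10 (remaining 4)
6 → bin 11 (remaining 4)
7 → bin 12 (remaining 3)
1 → bin 12 (remaining 2)
12 bins × 10 = 120; used 86; unused 34.

34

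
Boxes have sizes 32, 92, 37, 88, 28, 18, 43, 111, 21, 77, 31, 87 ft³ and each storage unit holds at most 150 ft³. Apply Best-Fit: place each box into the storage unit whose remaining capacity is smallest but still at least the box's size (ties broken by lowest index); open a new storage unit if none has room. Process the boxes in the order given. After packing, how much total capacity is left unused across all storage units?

85

storage unit 1: place 32 ft³, 118 ft³ left
storage unit 1: place 92 ft³, 26 ft³ left
storage unit 2: place 37 ft³, 113 ft³ left
storage unit 2: place 88 ft³, 25 ft³ left
storage unit 3: place 28 ft³, 122 ft³ left
storage unit 2: place 18 ft³, 7 ft³ left
storage unit 3: place 43 ft³, 79 ft³ left
storage unit 4: place 111 ft³, 39 ft³ left
storage unit 1: place 21 ft³, 5 ft³ left
storage unit 3: place 77 ft³, 2 ft³ left
storage unit 4: place 31 ft³, 8 ft³ left
storage unit 5: place 87 ft³, 63 ft³ left
5 storage units × 150 ft³ = 750 ft³; used 665 ft³; unused 85 ft³.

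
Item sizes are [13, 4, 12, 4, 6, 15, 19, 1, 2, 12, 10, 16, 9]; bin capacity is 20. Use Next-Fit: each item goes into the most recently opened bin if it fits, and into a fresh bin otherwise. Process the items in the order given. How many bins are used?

9

bin 1: place 13, 7 left
bin 1: place 4, 3 left
bin 2: place 12, 8 left
bin 2: place 4, 4 left
bin 3: place 6, 14 left
bin 4: place 15, 5 left
bin 5: place 19, 1 left
bin 5: place 1, 0 left
bin 6: place 2, 18 left
bin 6: place 12, 6 left
bin 7: place 10, 10 left
bin 8: place 16, 4 left
bin 9: place 9, 11 left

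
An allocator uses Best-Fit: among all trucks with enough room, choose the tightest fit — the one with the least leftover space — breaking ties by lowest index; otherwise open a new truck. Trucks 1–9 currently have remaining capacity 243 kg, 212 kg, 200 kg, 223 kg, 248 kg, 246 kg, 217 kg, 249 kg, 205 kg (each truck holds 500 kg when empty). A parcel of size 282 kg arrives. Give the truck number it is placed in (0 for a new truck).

0

No truck has ≥ 282 kg free, so a new truck is opened.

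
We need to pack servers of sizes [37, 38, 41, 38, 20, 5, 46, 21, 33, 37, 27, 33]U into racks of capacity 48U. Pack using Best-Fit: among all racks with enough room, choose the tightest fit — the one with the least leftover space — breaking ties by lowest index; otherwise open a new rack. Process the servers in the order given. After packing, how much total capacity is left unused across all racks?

104

Put 37U in rack 1; 11U remain.
Put 38U in rack 2; 10U remain.
Put 41U in rack 3; 7U remain.
Put 38U in rack 4; 10U remain.
Put 20U in rack 5; 28U remain.
Put 5U in rack 3; 2U remain.
Put 46U in rack 6; 2U remain.
Put 21U in rack 5; 7U remain.
Put 33U in rack 7; 15U remain.
Put 37U in rack 8; 11U remain.
Put 27U in rack 9; 21U remain.
Put 33U in rack 10; 15U remain.
10 racks × 48U = 480U; used 376U; unused 104U.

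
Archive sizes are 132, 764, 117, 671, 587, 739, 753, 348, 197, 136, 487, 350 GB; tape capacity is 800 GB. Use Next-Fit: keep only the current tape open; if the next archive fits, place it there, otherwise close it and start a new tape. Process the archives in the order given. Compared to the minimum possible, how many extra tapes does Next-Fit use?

Next-Fit: [132] [764] [117,671] [587] [739] [753] [348,197,136] [487] [350] → 9 tapes.
Total size 5281 GB; any packing needs at least ⌈5281/800⌉ = 7 tapes.
An optimal packing achieves that bound: [764] [753] [739] [671,117] [587,197] [487,136,132] [350,348] → 7 tapes.
Excess: 9 − 7 = 2.

2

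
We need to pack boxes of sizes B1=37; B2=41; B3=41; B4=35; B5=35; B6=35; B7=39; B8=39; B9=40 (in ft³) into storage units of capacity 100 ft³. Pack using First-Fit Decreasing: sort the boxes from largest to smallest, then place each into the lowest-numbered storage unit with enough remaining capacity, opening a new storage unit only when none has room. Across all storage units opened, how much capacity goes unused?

Sorted descending: 41, 41, 40, 39, 39, 37, 35, 35, 35.
Put 41 ft³ in storage unit 1; 59 ft³ remain.
Put 41 ft³ in storage unit 1; 18 ft³ remain.
Put 40 ft³ in storage unit 2; 60 ft³ remain.
Put 39 ft³ in storage unit 2; 21 ft³ remain.
Put 39 ft³ in storage unit 3; 61 ft³ remain.
Put 37 ft³ in storage unit 3; 24 ft³ remain.
Put 35 ft³ in storage unit 4; 65 ft³ remain.
Put 35 ft³ in storage unit 4; 30 ft³ remain.
Put 35 ft³ in storage unit 5; 65 ft³ remain.
5 storage units × 100 ft³ = 500 ft³; used 342 ft³; unused 158 ft³.

158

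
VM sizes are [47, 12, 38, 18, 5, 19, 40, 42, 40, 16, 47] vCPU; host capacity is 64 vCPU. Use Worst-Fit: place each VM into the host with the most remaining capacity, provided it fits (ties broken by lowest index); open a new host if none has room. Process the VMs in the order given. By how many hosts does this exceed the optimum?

0

Worst-Fit: [47,12] [38,18,5] [19,40] [42] [40,16] [47] → 6 hosts.
Total size 324 vCPU; any packing needs at least ⌈324/64⌉ = 6 hosts.
So 6 is already optimal.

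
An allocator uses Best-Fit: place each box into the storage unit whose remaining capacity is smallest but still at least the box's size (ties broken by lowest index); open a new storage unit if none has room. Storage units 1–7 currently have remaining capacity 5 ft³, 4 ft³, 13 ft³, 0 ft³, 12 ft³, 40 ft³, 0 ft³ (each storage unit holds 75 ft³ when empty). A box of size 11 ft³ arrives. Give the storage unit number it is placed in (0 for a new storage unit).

5

Storage units with room: storage unit 3 (13 ft³), storage unit 5 (12 ft³), storage unit 6 (40 ft³).
Tightest fit is storage unit 5 with 12 ft³ free.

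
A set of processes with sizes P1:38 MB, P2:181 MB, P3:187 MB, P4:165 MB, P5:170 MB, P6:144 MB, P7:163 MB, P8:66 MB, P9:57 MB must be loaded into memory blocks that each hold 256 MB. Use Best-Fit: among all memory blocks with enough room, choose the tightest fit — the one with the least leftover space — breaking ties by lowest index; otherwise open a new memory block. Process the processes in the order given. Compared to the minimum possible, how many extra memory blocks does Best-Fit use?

0

Best-Fit: [38,181] [187,66] [165] [170,57] [144] [163] → 6 memory blocks.
6 processes exceed 128 MB (half the capacity), and no two of those can share a memory block, so at least 6 memory blocks are needed.
So 6 is already optimal.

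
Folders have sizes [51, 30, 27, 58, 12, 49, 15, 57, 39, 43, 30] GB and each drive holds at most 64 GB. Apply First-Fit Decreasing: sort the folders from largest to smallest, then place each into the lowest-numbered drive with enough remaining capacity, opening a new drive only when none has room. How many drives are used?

Sorted descending: 58, 57, 51, 49, 43, 39, 30, 30, 27, 15, 12.
Put 58 GB in drive 1; 6 GB remain.
Put 57 GB in drive 2; 7 GB remain.
Put 51 GB in drive 3; 13 GB remain.
Put 49 GB in drive 4; 15 GB remain.
Put 43 GB in drive 5; 21 GB remain.
Put 39 GB in drive 6; 25 GB remain.
Put 30 GB in drive 7; 34 GB remain.
Put 30 GB in drive 7; 4 GB remain.
Put 27 GB in drive 8; 37 GB remain.
Put 15 GB in drive 4; 0 GB remain.
Put 12 GB in drive 3; 1 GB remain.

8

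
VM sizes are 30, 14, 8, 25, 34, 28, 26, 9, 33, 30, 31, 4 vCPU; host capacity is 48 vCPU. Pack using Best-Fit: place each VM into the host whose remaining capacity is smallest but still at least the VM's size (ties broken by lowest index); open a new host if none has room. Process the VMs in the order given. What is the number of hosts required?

30 vCPU → host 1 (remaining 18 vCPU)
14 vCPU → host 1 (remaining 4 vCPU)
8 vCPU → host 2 (remaining 40 vCPU)
25 vCPU → host 2 (remaining 15 vCPU)
34 vCPU → host 3 (remaining 14 vCPU)
28 vCPU → host 4 (remaining 20 vCPU)
26 vCPU → host 5 (remaining 22 vCPU)
9 vCPU → host 3 (remaining 5 vCPU)
33 vCPU → host 6 (remaining 15 vCPU)
30 vCPU → host 7 (remaining 18 vCPU)
31 vCPU → host 8 (remaining 17 vCPU)
4 vCPU → host 1 (remaining 0 vCPU)
Final hosts: [30,14,4] [8,25] [34,9] [28] [26] [33] [30] [31].

8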